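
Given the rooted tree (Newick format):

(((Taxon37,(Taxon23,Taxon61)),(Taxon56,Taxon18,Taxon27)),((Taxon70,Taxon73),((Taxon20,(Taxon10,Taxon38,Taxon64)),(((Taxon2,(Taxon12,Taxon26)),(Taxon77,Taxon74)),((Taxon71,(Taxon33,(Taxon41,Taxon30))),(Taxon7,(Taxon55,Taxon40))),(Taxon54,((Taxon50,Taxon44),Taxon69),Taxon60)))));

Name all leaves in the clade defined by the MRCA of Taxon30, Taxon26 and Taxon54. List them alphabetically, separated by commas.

Taxon12, Taxon2, Taxon26, Taxon30, Taxon33, Taxon40, Taxon41, Taxon44, Taxon50, Taxon54, Taxon55, Taxon60, Taxon69, Taxon7, Taxon71, Taxon74, Taxon77

Tracing Taxon30: it sits inside (Taxon41,Taxon30).
Tracing Taxon26: it sits inside (Taxon12,Taxon26).
Tracing Taxon54: it sits inside (Taxon54,((Taxon50,Taxon44),Taxon69),Taxon60).
The smallest clade enclosing all 3 is (((Taxon2,(Taxon12,Taxon26)),(Taxon77,Taxon74)),((Taxon71,(Taxon33,(Taxon41,Taxon30))),(Taxon7,(Taxon55,Taxon40))),(Taxon54,((Taxon50,Taxon44),Taxon69),Taxon60)); the answer is its 17 terminal taxa in alphabetical order.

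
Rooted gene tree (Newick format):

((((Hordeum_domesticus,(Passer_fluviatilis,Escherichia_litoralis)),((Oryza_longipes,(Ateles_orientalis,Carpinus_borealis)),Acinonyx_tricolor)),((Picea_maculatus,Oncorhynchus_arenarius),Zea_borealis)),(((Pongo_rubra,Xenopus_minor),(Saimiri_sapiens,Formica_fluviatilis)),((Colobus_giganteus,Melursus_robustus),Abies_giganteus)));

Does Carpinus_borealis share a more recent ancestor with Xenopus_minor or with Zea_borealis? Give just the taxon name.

Zea_borealis

The MRCA of Carpinus_borealis and Zea_borealis subtends (((Hordeum_domesticus,(Passer_fluviatilis,Escherichia_litoralis)),((Oryza_longipes,(Ateles_orientalis,Carpinus_borealis)),Acinonyx_tricolor)),((Picea_maculatus,Oncorhynchus_arenarius),Zea_borealis)) (10 taxa).
The MRCA of Carpinus_borealis and Xenopus_minor is the root, subtending the entire tree (17 taxa).
The first is nested inside the second, so Carpinus_borealis shares a more recent common ancestor with Zea_borealis.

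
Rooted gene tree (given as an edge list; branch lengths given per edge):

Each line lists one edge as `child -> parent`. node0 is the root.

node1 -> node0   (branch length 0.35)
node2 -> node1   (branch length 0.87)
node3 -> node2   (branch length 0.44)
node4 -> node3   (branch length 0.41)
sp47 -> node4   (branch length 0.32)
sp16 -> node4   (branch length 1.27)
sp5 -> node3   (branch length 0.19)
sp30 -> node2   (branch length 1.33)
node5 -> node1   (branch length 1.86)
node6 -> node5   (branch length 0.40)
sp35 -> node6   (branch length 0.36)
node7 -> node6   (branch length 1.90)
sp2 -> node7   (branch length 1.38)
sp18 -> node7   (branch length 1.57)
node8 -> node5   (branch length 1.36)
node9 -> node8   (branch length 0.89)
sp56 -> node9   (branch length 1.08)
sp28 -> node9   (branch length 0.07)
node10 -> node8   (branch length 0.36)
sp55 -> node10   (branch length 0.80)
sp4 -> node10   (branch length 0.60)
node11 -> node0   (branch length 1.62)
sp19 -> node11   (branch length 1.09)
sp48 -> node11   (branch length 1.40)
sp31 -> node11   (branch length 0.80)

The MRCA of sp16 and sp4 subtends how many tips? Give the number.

The MRCA of sp16 and sp4 is the node subtending ((((sp47,sp16),sp5),sp30),((sp35,(sp2,sp18)),((sp56,sp28),(sp55,sp4)))).
That clade contains 11 terminal taxa: sp16, sp18, sp2, sp28, sp30, sp35, sp4, sp47, sp5, sp55, sp56.

11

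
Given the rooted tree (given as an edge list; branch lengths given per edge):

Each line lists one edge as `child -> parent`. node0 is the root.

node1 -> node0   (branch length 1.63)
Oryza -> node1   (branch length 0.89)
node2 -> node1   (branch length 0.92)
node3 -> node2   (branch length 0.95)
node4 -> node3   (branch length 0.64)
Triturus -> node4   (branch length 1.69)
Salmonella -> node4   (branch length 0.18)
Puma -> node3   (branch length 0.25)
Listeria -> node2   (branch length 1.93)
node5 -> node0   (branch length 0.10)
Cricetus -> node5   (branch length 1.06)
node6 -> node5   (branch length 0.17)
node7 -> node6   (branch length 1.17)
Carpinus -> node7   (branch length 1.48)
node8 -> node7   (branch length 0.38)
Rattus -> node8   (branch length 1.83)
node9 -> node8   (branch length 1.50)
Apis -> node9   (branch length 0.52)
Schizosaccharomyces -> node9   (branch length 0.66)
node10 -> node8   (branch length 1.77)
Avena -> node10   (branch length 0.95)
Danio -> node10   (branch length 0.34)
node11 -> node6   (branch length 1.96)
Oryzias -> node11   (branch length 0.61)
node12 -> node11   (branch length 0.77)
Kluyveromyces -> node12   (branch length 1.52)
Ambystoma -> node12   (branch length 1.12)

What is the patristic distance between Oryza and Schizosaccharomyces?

The path runs Oryza → … → MRCA → … → Schizosaccharomyces; the MRCA is the root of the tree.
Branch lengths along that path: 0.89 + 1.63 + 0.10 + 0.17 + 1.17 + 0.38 + 1.50 + 0.66 = 6.50.

6.50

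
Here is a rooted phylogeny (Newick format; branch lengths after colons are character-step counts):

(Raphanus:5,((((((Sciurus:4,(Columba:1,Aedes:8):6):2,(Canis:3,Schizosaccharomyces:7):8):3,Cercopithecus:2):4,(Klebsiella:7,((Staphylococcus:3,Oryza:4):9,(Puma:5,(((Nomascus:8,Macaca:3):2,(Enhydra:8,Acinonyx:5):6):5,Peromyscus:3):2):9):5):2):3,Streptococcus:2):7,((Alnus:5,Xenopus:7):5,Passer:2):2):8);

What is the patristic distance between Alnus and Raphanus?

25

The path runs Alnus → … → MRCA → … → Raphanus; the MRCA is the root of the tree.
Branch lengths along that path: 5 + 5 + 2 + 8 + 5 = 25.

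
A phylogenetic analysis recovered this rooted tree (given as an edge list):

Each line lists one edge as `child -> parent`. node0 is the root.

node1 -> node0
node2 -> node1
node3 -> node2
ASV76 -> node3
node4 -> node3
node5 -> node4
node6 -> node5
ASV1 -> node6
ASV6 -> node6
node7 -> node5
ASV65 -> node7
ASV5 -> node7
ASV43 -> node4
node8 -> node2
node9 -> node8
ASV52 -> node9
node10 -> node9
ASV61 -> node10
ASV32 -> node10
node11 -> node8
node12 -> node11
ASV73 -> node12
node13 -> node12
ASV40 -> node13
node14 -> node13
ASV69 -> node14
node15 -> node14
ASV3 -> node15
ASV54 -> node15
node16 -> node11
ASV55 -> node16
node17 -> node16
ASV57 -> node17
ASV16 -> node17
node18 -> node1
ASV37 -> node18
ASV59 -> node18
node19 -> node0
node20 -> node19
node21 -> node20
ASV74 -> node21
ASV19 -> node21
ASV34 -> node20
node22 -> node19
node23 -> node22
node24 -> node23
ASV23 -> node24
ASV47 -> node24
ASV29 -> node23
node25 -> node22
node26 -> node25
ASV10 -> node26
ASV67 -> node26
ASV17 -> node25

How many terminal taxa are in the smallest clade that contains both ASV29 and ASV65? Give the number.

28

The MRCA of ASV29 and ASV65 is the root, so the clade is the entire tree.
That clade contains 28 terminal taxa: ASV1, ASV10, ASV16, ASV17, ASV19, ASV23, ASV29, ASV3, ASV32, ASV34, ASV37, ASV40, ASV43, ASV47, ASV5, ASV52, ASV54, ASV55, ASV57, ASV59, ASV6, ASV61, ASV65, ASV67, ASV69, ASV73, ASV74, ASV76.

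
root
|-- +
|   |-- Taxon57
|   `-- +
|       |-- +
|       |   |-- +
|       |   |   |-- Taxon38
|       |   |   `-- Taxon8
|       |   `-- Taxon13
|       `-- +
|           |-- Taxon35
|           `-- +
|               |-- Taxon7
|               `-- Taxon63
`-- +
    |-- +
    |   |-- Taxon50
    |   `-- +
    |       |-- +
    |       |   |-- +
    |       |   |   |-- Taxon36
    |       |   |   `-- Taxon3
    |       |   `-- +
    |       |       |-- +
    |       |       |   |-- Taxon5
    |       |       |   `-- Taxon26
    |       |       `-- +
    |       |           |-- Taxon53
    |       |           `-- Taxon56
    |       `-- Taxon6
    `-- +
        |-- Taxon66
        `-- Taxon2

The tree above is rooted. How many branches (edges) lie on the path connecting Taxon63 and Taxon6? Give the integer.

9

The MRCA of Taxon63 and Taxon6 is the root of the tree.
From Taxon63 up to that node: 5 branches. From Taxon6 up to the same node: 4 branches. Total: 5 + 4 = 9.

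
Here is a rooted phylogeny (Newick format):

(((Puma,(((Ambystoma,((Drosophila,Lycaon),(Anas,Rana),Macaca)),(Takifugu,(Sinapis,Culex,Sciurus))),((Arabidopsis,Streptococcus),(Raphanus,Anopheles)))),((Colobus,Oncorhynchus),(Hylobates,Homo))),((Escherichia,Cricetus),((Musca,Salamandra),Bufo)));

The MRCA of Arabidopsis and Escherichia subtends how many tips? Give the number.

24

The MRCA of Arabidopsis and Escherichia is the root, so the clade is the entire tree.
That clade contains 24 terminal taxa: Ambystoma, Anas, Anopheles, Arabidopsis, Bufo, Colobus, Cricetus, Culex, Drosophila, Escherichia, Homo, Hylobates, Lycaon, Macaca, Musca, Oncorhynchus, Puma, Rana, Raphanus, Salamandra, Sciurus, Sinapis, Streptococcus, Takifugu.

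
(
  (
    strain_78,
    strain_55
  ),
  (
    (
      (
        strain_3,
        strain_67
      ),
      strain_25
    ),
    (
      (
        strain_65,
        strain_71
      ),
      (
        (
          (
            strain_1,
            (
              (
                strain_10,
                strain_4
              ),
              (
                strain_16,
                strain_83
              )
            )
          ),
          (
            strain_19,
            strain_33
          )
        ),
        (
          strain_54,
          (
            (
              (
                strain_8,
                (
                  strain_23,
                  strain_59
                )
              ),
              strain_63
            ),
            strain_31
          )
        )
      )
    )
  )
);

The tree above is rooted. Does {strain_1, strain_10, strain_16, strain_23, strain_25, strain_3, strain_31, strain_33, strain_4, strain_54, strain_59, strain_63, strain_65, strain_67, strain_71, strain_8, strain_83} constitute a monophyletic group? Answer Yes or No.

No

The MRCA of the listed taxa subtends (((strain_3,strain_67),strain_25),((strain_65,strain_71),(((strain_1,((strain_10,strain_4),(strain_16,strain_83))),(strain_19,strain_33)),(strain_54,(((strain_8,(strain_23,strain_59)),strain_63),strain_31))))).
That clade also contains strain_19, which is not in the proposed group, so the group is not monophyletic.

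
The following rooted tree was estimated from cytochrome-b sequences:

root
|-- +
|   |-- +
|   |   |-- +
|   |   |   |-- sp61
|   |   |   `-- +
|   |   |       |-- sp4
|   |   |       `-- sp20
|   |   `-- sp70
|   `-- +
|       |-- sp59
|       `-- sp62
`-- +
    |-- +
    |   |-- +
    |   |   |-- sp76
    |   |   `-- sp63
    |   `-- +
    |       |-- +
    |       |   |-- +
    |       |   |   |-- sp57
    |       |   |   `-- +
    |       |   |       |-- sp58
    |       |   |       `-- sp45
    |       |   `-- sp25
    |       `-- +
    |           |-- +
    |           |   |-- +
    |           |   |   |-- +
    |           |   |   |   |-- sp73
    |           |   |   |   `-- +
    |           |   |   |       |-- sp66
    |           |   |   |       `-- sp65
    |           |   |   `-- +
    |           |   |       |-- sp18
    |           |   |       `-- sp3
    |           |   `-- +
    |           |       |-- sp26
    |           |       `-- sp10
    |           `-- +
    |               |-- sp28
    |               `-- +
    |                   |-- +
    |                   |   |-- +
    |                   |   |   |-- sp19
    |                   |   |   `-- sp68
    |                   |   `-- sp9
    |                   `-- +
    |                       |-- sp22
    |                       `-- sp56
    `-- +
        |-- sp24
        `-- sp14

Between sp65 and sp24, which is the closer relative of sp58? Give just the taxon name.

sp65

The MRCA of sp58 and sp65 subtends (((sp57,(sp58,sp45)),sp25),((((sp73,(sp66,sp65)),(sp18,sp3)),(sp26,sp10)),(sp28,(((sp19,sp68),sp9),(sp22,sp56))))) (17 taxa).
The MRCA of sp58 and sp24 subtends (((sp76,sp63),(((sp57,(sp58,sp45)),sp25),((((sp73,(sp66,sp65)),(sp18,sp3)),(sp26,sp10)),(sp28,(((sp19,sp68),sp9),(sp22,sp56)))))),(sp24,sp14)) (21 taxa).
The first is nested inside the second, so sp58 shares a more recent common ancestor with sp65.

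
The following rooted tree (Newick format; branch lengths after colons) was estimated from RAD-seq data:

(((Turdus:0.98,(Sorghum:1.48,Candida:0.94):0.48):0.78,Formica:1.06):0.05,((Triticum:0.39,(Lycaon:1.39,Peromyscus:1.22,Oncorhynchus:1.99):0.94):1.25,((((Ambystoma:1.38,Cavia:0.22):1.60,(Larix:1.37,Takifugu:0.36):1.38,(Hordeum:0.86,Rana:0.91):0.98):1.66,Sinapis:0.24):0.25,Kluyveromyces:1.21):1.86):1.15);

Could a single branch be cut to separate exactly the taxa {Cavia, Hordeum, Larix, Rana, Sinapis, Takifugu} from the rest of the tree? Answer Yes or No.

The MRCA of the listed taxa subtends (((Ambystoma,Cavia),(Larix,Takifugu),(Hordeum,Rana)),Sinapis).
That clade also contains Ambystoma, which is not in the proposed group, so the group is not monophyletic.

No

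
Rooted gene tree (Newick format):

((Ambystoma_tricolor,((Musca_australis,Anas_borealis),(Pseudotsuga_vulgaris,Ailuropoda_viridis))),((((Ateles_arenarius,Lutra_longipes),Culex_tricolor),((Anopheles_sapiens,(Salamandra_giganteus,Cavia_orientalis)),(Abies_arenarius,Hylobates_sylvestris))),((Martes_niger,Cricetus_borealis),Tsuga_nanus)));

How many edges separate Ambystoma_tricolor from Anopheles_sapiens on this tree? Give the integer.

7

The MRCA of Ambystoma_tricolor and Anopheles_sapiens is the root of the tree.
From Ambystoma_tricolor up to that node: 2 branches. From Anopheles_sapiens up to the same node: 5 branches. Total: 2 + 5 = 7.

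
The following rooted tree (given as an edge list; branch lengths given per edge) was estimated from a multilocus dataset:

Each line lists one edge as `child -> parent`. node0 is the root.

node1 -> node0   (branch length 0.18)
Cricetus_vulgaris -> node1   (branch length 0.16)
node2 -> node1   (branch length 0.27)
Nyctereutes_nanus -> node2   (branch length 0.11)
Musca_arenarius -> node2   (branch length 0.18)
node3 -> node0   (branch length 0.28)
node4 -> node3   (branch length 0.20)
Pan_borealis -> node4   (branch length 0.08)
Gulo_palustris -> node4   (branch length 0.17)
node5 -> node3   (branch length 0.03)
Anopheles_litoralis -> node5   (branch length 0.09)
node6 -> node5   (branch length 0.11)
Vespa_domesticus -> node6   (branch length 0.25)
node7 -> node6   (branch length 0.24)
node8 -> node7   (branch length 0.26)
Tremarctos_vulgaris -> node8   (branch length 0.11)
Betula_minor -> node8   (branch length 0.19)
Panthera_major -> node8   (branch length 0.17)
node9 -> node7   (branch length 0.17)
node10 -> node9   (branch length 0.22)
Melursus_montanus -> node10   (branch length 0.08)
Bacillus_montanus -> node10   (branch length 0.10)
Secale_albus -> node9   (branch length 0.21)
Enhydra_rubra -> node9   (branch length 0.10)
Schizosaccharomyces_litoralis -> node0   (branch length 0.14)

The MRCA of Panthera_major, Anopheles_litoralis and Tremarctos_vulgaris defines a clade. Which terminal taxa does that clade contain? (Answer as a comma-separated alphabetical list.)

Anopheles_litoralis, Bacillus_montanus, Betula_minor, Enhydra_rubra, Melursus_montanus, Panthera_major, Secale_albus, Tremarctos_vulgaris, Vespa_domesticus

Tracing Panthera_major: it sits inside (Tremarctos_vulgaris,Betula_minor,Panthera_major).
Tracing Anopheles_litoralis: it sits inside (Anopheles_litoralis,(Vespa_domesticus,((Tremarctos_vulgaris,Betula_minor,Panthera_major),((Melursus_montanus,Bacillus_montanus),Secale_albus,Enhydra_rubra)))).
Tracing Tremarctos_vulgaris: it sits inside (Tremarctos_vulgaris,Betula_minor,Panthera_major).
The smallest clade enclosing all 3 is (Anopheles_litoralis,(Vespa_domesticus,((Tremarctos_vulgaris,Betula_minor,Panthera_major),((Melursus_montanus,Bacillus_montanus),Secale_albus,Enhydra_rubra)))); the answer is its 9 terminal taxa in alphabetical order.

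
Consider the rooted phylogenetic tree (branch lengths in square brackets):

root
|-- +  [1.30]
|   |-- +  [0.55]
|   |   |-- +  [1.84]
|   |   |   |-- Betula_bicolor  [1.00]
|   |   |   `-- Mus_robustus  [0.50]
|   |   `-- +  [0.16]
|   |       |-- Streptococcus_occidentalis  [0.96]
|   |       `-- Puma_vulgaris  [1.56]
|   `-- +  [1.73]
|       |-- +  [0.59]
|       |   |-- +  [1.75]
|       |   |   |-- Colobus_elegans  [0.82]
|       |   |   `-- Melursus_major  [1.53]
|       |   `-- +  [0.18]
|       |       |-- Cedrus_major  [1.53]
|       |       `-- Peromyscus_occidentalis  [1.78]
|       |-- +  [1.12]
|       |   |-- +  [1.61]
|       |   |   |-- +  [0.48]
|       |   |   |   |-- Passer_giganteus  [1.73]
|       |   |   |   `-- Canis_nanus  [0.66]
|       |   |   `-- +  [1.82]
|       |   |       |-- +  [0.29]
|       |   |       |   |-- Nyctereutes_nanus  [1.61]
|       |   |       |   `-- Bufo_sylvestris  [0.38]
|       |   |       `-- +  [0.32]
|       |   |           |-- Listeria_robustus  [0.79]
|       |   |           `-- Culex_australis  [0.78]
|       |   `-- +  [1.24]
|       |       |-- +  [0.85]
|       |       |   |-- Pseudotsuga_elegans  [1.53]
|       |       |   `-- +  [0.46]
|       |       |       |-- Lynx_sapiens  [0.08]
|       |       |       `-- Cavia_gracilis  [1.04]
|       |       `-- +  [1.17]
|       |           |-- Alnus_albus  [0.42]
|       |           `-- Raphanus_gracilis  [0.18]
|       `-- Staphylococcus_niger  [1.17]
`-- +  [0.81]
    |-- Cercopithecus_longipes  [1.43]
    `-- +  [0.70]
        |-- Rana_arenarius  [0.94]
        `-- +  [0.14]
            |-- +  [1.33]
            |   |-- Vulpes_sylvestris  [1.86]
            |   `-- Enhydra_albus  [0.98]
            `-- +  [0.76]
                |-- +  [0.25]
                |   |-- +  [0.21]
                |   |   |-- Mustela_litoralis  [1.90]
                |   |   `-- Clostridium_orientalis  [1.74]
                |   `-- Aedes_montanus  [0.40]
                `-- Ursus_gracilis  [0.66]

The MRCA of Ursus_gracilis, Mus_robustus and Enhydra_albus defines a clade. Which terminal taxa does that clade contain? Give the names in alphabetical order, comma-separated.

Tracing Ursus_gracilis: it sits inside (((Mustela_litoralis,Clostridium_orientalis),Aedes_montanus),Ursus_gracilis).
Tracing Mus_robustus: it sits inside (Betula_bicolor,Mus_robustus).
Tracing Enhydra_albus: it sits inside (Vulpes_sylvestris,Enhydra_albus).
The smallest clade enclosing all 3 is the whole tree (their MRCA is the root), so the answer is all 28 tips in alphabetical order.

Aedes_montanus, Alnus_albus, Betula_bicolor, Bufo_sylvestris, Canis_nanus, Cavia_gracilis, Cedrus_major, Cercopithecus_longipes, Clostridium_orientalis, Colobus_elegans, Culex_australis, Enhydra_albus, Listeria_robustus, Lynx_sapiens, Melursus_major, Mus_robustus, Mustela_litoralis, Nyctereutes_nanus, Passer_giganteus, Peromyscus_occidentalis, Pseudotsuga_elegans, Puma_vulgaris, Rana_arenarius, Raphanus_gracilis, Staphylococcus_niger, Streptococcus_occidentalis, Ursus_gracilis, Vulpes_sylvestris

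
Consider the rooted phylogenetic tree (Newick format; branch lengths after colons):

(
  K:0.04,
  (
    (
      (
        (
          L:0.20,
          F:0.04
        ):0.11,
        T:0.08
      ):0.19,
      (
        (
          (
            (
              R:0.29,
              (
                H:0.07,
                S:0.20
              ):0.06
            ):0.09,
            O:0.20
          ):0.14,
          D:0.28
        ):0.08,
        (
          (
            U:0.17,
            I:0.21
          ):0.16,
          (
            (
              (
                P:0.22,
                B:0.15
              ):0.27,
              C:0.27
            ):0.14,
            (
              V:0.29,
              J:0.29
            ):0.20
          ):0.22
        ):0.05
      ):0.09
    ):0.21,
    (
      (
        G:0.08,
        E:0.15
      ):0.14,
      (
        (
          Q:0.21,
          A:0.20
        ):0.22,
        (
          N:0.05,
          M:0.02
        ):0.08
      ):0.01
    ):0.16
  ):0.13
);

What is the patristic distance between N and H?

The path runs N → … → MRCA → … → H; the MRCA is the node subtending ((((L,F),T),((((R,(H,S)),O),D),((U,I),(((P,B),C),(V,J))))),((G,E),((Q,A),(N,M)))).
Branch lengths along that path: 0.05 + 0.08 + 0.01 + 0.16 + 0.21 + 0.09 + 0.08 + 0.14 + 0.09 + 0.06 + 0.07 = 1.04.

1.04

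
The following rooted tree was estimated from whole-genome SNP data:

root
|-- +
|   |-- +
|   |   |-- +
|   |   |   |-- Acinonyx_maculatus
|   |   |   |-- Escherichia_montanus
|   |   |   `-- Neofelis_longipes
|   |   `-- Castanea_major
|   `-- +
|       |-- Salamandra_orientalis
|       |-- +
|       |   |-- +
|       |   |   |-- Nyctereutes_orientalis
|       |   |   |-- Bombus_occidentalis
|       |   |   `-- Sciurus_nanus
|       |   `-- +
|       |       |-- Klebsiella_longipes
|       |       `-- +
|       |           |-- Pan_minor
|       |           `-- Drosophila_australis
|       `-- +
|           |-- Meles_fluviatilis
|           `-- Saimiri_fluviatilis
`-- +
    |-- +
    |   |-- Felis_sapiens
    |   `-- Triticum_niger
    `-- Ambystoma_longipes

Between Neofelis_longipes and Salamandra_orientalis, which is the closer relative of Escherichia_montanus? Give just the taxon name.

The MRCA of Escherichia_montanus and Neofelis_longipes subtends (Acinonyx_maculatus,Escherichia_montanus,Neofelis_longipes) (3 taxa).
The MRCA of Escherichia_montanus and Salamandra_orientalis subtends (((Acinonyx_maculatus,Escherichia_montanus,Neofelis_longipes),Castanea_major),(Salamandra_orientalis,((Nyctereutes_orientalis,Bombus_occidentalis,Sciurus_nanus),(Klebsiella_longipes,(Pan_minor,Drosophila_australis))),(Meles_fluviatilis,Saimiri_fluviatilis))) (13 taxa).
The first is nested inside the second, so Escherichia_montanus shares a more recent common ancestor with Neofelis_longipes.

Neofelis_longipes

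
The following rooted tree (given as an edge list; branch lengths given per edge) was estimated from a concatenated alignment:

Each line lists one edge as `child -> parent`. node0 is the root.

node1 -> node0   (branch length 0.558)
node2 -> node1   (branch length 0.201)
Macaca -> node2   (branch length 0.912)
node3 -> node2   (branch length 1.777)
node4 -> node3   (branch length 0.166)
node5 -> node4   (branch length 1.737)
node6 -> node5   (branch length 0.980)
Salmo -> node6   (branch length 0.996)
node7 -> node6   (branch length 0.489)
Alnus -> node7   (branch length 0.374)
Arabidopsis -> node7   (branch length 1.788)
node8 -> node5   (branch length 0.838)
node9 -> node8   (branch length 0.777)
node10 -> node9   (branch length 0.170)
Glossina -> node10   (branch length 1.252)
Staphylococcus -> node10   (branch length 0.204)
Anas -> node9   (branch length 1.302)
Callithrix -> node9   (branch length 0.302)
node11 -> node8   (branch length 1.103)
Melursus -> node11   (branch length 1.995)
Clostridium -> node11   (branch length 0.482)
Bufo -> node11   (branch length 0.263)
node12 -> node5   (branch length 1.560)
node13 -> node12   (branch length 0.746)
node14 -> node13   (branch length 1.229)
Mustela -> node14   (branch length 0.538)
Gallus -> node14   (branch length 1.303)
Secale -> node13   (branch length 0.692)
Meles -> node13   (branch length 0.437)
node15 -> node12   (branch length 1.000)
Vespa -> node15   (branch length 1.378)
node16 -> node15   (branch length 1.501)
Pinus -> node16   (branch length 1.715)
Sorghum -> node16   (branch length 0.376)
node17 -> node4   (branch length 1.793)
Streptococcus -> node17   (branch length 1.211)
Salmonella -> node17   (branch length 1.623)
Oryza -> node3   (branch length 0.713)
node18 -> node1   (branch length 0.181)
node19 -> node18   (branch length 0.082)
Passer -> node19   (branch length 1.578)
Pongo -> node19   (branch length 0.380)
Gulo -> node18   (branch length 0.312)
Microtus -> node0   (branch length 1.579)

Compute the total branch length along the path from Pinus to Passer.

The path runs Pinus → … → MRCA → … → Passer; the MRCA is the node subtending ((Macaca,((((Salmo,(Alnus,Arabidopsis)),(((Glossina,Staphylococcus),Anas,Callithrix),(Melursus,Clostridium,Bufo)),(((Mustela,Gallus),Secale,Meles),(Vespa,(Pinus,Sorghum)))),(Streptococcus,Salmonella)),Oryza)),((Passer,Pongo),Gulo)).
Branch lengths along that path: 1.715 + 1.501 + 1.000 + 1.560 + 1.737 + 0.166 + 1.777 + 0.201 + 0.181 + 0.082 + 1.578 = 11.498.

11.498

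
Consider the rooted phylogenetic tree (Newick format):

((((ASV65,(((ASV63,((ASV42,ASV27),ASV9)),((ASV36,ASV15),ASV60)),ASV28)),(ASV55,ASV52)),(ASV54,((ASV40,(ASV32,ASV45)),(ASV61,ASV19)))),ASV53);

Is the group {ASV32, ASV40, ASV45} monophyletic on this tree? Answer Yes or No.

The most recent common ancestor of these taxa subtends (ASV40,(ASV32,ASV45)).
That clade has exactly 3 tips — every listed taxon and nothing else — so the group is monophyletic.

Yes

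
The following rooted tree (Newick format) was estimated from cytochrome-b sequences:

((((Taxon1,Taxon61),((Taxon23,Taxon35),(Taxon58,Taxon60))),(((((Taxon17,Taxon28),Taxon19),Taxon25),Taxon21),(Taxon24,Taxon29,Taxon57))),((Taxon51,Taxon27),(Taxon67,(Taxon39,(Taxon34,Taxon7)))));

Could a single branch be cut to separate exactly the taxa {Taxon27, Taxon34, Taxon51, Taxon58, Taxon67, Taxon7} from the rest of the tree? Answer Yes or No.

The MRCA of the listed taxa is the root, so the smallest clade containing them is the whole tree.
That clade also contains Taxon1, Taxon17, Taxon19, Taxon21, Taxon23, Taxon24, Taxon25, Taxon28, Taxon29, Taxon35, Taxon39, Taxon57, Taxon60, Taxon61, which are not in the proposed group, so the group is not monophyletic.

No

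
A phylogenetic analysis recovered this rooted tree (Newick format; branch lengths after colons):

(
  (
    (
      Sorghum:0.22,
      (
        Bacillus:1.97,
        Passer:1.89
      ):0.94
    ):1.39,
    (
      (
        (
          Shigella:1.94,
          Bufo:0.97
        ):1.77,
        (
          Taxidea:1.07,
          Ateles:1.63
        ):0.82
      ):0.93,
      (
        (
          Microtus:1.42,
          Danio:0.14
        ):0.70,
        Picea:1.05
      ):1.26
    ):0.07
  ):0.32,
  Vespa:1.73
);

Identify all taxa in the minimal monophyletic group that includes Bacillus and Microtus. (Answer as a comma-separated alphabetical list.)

Ateles, Bacillus, Bufo, Danio, Microtus, Passer, Picea, Shigella, Sorghum, Taxidea

Tracing Bacillus: it sits inside (Bacillus,Passer).
Tracing Microtus: it sits inside (Microtus,Danio).
The smallest clade enclosing both is ((Sorghum,(Bacillus,Passer)),(((Shigella,Bufo),(Taxidea,Ateles)),((Microtus,Danio),Picea))); the answer is its 10 terminal taxa in alphabetical order.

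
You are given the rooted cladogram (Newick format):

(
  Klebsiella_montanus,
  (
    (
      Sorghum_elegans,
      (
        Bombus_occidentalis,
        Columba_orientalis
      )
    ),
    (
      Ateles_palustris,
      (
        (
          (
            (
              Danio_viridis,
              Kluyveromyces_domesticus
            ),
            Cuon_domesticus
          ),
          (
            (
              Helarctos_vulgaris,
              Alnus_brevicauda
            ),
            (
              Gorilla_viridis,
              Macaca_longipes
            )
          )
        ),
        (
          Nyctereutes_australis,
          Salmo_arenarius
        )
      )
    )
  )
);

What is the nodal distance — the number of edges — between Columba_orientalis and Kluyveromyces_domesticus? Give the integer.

9

The MRCA of Columba_orientalis and Kluyveromyces_domesticus is the node subtending ((Sorghum_elegans,(Bombus_occidentalis,Columba_orientalis)),(Ateles_palustris,((((Danio_viridis,Kluyveromyces_domesticus),Cuon_domesticus),((Helarctos_vulgaris,Alnus_brevicauda),(Gorilla_viridis,Macaca_longipes))),(Nyctereutes_australis,Salmo_arenarius)))).
From Columba_orientalis up to that node: 3 branches. From Kluyveromyces_domesticus up to the same node: 6 branches. Total: 3 + 6 = 9.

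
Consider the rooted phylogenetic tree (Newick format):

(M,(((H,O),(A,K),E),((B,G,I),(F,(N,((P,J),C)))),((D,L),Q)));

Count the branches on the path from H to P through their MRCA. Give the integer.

9

The MRCA of H and P is the node subtending (((H,O),(A,K),E),((B,G,I),(F,(N,((P,J),C)))),((D,L),Q)).
From H up to that node: 3 branches. From P up to the same node: 6 branches. Total: 3 + 6 = 9.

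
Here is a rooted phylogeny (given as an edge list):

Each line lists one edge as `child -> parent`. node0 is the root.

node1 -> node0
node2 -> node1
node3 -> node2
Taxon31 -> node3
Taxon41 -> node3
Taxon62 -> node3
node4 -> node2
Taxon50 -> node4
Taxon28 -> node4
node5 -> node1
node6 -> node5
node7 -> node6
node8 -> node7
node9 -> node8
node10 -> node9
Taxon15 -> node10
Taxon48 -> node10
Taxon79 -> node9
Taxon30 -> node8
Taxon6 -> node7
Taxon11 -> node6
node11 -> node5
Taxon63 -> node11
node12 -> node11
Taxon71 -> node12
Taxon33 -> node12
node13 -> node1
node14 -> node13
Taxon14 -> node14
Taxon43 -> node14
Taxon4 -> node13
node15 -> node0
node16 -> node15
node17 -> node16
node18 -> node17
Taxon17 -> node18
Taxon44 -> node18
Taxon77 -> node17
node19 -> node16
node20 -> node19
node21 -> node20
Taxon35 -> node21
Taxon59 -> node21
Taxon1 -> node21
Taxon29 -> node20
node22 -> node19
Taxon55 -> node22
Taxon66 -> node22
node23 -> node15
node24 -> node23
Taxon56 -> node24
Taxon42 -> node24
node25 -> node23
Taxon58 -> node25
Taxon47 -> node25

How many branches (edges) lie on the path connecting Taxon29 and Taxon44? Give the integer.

6

The MRCA of Taxon29 and Taxon44 is the node subtending (((Taxon17,Taxon44),Taxon77),(((Taxon35,Taxon59,Taxon1),Taxon29),(Taxon55,Taxon66))).
From Taxon29 up to that node: 3 branches. From Taxon44 up to the same node: 3 branches. Total: 3 + 3 = 6.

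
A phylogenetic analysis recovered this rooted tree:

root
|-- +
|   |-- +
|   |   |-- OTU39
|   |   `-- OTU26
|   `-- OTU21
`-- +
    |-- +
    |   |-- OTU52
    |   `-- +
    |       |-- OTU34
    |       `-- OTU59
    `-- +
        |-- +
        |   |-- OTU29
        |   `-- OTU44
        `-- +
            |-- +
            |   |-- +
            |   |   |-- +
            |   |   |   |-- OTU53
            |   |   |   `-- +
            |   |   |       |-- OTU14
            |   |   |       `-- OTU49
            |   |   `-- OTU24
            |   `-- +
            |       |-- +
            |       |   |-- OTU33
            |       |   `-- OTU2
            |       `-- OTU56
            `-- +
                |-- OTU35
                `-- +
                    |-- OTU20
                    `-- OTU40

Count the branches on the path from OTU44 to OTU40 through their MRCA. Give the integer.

6

The MRCA of OTU44 and OTU40 is the node subtending ((OTU29,OTU44),((((OTU53,(OTU14,OTU49)),OTU24),((OTU33,OTU2),OTU56)),(OTU35,(OTU20,OTU40)))).
From OTU44 up to that node: 2 branches. From OTU40 up to the same node: 4 branches. Total: 2 + 4 = 6.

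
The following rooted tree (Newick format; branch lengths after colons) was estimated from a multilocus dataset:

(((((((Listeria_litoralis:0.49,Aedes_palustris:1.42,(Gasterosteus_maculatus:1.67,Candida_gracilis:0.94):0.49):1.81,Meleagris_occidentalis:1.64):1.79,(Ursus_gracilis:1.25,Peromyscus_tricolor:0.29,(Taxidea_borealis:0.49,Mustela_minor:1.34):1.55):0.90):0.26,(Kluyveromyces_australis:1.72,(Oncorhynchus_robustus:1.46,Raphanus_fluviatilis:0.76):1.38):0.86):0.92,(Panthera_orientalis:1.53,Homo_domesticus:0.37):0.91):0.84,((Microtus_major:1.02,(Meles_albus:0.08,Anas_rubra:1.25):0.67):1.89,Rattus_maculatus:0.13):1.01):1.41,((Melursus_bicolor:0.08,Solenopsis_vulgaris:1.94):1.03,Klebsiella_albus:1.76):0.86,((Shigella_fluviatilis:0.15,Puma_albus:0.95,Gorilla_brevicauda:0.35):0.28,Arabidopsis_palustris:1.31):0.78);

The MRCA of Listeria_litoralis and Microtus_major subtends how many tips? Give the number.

The MRCA of Listeria_litoralis and Microtus_major is the node subtending ((((((Listeria_litoralis,Aedes_palustris,(Gasterosteus_maculatus,Candida_gracilis)),Meleagris_occidentalis),(Ursus_gracilis,Peromyscus_tricolor,(Taxidea_borealis,Mustela_minor))),(Kluyveromyces_australis,(Oncorhynchus_robustus,Raphanus_fluviatilis))),(Panthera_orientalis,Homo_domesticus)),((Microtus_major,(Meles_albus,Anas_rubra)),Rattus_maculatus)).
That clade contains 18 terminal taxa: Aedes_palustris, Anas_rubra, Candida_gracilis, Gasterosteus_maculatus, Homo_domesticus, Kluyveromyces_australis, Listeria_litoralis, Meleagris_occidentalis, Meles_albus, Microtus_major, Mustela_minor, Oncorhynchus_robustus, Panthera_orientalis, Peromyscus_tricolor, Raphanus_fluviatilis, Rattus_maculatus, Taxidea_borealis, Ursus_gracilis.

18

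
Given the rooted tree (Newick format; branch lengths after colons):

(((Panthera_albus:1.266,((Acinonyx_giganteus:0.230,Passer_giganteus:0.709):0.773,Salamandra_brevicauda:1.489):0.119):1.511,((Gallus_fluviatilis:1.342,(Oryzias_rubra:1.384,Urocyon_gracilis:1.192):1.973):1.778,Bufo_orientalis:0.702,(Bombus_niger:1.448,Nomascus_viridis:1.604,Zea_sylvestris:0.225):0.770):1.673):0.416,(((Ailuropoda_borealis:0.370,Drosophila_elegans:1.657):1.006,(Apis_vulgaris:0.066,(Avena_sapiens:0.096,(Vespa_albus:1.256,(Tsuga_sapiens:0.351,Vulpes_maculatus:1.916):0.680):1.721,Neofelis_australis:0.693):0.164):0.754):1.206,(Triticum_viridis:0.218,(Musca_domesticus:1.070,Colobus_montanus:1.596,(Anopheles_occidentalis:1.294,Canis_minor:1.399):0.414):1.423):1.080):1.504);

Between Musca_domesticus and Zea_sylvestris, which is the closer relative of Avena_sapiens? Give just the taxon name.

The MRCA of Avena_sapiens and Musca_domesticus subtends (((Ailuropoda_borealis,Drosophila_elegans),(Apis_vulgaris,(Avena_sapiens,(Vespa_albus,(Tsuga_sapiens,Vulpes_maculatus)),Neofelis_australis))),(Triticum_viridis,(Musca_domesticus,Colobus_montanus,(Anopheles_occidentalis,Canis_minor)))) (13 taxa).
The MRCA of Avena_sapiens and Zea_sylvestris is the root, subtending the entire tree (24 taxa).
The first is nested inside the second, so Avena_sapiens shares a more recent common ancestor with Musca_domesticus.

Musca_domesticus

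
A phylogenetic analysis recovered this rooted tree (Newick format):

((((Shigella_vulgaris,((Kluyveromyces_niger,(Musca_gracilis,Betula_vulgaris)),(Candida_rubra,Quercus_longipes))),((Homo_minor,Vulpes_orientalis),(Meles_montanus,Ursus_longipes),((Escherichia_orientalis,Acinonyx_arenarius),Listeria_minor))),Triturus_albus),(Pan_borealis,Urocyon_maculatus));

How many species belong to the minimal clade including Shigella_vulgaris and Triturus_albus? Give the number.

14

The MRCA of Shigella_vulgaris and Triturus_albus is the node subtending (((Shigella_vulgaris,((Kluyveromyces_niger,(Musca_gracilis,Betula_vulgaris)),(Candida_rubra,Quercus_longipes))),((Homo_minor,Vulpes_orientalis),(Meles_montanus,Ursus_longipes),((Escherichia_orientalis,Acinonyx_arenarius),Listeria_minor))),Triturus_albus).
That clade contains 14 terminal taxa: Acinonyx_arenarius, Betula_vulgaris, Candida_rubra, Escherichia_orientalis, Homo_minor, Kluyveromyces_niger, Listeria_minor, Meles_montanus, Musca_gracilis, Quercus_longipes, Shigella_vulgaris, Triturus_albus, Ursus_longipes, Vulpes_orientalis.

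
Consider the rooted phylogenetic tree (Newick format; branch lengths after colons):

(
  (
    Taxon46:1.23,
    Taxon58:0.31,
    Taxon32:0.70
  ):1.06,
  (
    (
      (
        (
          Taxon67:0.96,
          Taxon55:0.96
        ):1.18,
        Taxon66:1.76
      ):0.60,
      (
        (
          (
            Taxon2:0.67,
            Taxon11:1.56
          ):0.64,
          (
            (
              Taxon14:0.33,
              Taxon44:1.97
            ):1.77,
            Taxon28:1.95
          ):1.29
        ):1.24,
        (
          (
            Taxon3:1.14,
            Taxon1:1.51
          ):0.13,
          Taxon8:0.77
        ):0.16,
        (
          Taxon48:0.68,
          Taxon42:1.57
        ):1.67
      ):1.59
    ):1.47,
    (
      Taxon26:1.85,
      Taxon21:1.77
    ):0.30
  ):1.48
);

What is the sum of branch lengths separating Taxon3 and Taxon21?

6.56

The path runs Taxon3 → … → MRCA → … → Taxon21; the MRCA is the node subtending ((((Taxon67,Taxon55),Taxon66),(((Taxon2,Taxon11),((Taxon14,Taxon44),Taxon28)),((Taxon3,Taxon1),Taxon8),(Taxon48,Taxon42))),(Taxon26,Taxon21)).
Branch lengths along that path: 1.14 + 0.13 + 0.16 + 1.59 + 1.47 + 0.30 + 1.77 = 6.56.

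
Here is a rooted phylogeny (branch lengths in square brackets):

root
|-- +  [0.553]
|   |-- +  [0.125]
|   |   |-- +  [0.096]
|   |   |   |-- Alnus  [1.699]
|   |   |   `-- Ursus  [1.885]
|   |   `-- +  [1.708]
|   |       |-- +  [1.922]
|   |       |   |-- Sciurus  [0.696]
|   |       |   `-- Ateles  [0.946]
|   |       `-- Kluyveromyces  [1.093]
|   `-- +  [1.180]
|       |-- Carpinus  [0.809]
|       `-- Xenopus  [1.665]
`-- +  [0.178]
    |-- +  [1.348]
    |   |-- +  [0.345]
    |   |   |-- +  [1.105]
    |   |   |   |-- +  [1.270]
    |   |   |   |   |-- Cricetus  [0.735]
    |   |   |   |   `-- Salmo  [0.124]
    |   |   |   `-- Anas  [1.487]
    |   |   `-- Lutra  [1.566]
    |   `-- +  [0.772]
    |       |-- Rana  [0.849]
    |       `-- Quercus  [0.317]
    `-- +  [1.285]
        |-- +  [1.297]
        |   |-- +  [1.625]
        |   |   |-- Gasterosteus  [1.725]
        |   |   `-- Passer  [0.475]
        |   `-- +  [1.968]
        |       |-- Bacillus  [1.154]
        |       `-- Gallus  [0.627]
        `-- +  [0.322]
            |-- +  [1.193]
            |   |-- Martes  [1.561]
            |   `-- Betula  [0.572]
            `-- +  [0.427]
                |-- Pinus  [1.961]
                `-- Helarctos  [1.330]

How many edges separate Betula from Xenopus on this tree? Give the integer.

8

The MRCA of Betula and Xenopus is the root of the tree.
From Betula up to that node: 5 branches. From Xenopus up to the same node: 3 branches. Total: 5 + 3 = 8.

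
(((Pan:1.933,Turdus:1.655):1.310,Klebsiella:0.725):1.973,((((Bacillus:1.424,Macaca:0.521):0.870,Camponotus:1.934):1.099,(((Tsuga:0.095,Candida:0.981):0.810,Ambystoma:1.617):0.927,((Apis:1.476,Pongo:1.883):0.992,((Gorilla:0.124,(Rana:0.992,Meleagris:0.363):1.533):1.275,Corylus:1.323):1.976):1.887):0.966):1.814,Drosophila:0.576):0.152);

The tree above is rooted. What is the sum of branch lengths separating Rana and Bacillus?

The path runs Rana → … → MRCA → … → Bacillus; the MRCA is the node subtending (((Bacillus,Macaca),Camponotus),(((Tsuga,Candida),Ambystoma),((Apis,Pongo),((Gorilla,(Rana,Meleagris)),Corylus)))).
Branch lengths along that path: 0.992 + 1.533 + 1.275 + 1.976 + 1.887 + 0.966 + 1.099 + 0.870 + 1.424 = 12.022.

12.022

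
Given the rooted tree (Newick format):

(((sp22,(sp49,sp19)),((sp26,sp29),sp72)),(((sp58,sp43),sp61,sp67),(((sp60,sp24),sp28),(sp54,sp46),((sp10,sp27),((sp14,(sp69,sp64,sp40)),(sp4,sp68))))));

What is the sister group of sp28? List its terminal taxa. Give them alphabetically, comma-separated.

sp24, sp60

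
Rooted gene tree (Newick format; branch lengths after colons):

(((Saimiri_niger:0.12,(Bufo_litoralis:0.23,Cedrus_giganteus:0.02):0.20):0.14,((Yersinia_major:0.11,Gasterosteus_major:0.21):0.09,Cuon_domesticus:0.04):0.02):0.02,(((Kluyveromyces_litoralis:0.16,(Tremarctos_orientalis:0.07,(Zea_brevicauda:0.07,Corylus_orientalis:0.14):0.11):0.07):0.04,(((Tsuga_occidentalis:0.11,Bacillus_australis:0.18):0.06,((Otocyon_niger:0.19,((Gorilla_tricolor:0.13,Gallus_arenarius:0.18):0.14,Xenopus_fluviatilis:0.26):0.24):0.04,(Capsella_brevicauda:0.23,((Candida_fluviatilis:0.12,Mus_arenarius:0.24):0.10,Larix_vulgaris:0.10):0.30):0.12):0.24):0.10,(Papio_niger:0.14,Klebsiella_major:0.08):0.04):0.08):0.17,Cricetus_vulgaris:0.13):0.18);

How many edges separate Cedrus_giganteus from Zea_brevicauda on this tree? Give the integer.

10

The MRCA of Cedrus_giganteus and Zea_brevicauda is the root of the tree.
From Cedrus_giganteus up to that node: 4 branches. From Zea_brevicauda up to the same node: 6 branches. Total: 4 + 6 = 10.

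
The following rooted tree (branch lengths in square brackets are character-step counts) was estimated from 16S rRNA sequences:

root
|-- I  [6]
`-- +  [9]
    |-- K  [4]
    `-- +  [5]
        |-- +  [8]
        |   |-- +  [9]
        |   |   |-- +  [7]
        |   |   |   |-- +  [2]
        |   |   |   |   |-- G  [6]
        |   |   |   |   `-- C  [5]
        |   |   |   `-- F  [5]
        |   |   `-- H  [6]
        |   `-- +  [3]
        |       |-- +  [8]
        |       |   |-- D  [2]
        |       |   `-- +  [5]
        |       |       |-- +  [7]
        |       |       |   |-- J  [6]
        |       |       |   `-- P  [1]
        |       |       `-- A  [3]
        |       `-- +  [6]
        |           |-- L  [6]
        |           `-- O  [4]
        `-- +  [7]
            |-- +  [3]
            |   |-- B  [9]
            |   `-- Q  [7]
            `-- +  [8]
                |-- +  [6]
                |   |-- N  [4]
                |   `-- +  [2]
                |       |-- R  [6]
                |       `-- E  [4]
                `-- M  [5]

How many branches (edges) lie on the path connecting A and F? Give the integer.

The MRCA of A and F is the node subtending ((((G,C),F),H),((D,((J,P),A)),(L,O))).
From A up to that node: 4 branches. From F up to the same node: 3 branches. Total: 4 + 3 = 7.

7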